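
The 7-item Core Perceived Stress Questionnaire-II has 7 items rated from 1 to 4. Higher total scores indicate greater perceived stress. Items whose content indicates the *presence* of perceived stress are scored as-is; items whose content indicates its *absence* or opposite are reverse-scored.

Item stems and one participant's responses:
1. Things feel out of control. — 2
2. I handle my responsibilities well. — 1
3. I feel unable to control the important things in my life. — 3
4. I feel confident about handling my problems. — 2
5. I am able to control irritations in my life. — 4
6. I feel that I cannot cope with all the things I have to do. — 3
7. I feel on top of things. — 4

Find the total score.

17

Items 2, 4, 5, 7 describe the absence/opposite of perceived stress → reverse-score.
on a 1–4 scale, reversed = 5 − raw.
  item 1: 2
  item 2: 5 − 1 = 4
  item 3: 3
  item 4: 5 − 2 = 3
  item 5: 5 − 4 = 1
  item 6: 3
  item 7: 5 − 4 = 1
Total = 2 + 4 + 3 + 3 + 1 + 3 + 1 = 17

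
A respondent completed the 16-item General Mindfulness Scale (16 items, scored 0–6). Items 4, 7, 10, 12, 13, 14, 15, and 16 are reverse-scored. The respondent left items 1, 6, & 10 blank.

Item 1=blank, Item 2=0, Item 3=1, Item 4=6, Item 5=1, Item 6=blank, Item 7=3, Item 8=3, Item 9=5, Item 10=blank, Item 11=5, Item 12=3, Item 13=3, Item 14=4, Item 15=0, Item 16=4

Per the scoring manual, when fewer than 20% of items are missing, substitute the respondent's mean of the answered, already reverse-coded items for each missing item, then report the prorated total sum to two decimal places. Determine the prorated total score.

Reverse-coded (reversed = (0+6) − raw = 6 − raw):
  item 4: 6 − 6 = 0
  item 7: 6 − 3 = 3
  item 12: 6 − 3 = 3
  item 13: 6 − 3 = 3
  item 14: 6 − 4 = 2
  item 15: 6 − 0 = 6
  item 16: 6 − 4 = 2
Completed scored items (13 of 16): 0, 1, 0, 1, 3, 3, 5, 5, 3, 3, 2, 6, 2; sum = 34.
Person mean = 34 / 13 ≈ 2.6154
Prorated total = (34 / 13) × 16 = 41.85 (to 2 dp)

41.85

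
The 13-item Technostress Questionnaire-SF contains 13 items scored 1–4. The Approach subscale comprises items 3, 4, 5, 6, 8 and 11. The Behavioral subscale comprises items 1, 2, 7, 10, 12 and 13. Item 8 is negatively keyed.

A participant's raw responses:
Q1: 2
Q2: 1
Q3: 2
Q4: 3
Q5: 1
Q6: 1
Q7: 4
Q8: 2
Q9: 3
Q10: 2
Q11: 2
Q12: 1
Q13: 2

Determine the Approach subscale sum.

Approach items: 3, 4, 5, 6, 8, 11.
Of these, item 8 is negatively keyed; reversed = (1+4) − raw = 5 − raw.
  item 3: 2
  item 4: 3
  item 5: 1
  item 6: 1
  item 8: 5 − 2 = 3
  item 11: 2
Sum = 2 + 3 + 1 + 1 + 3 + 2 = 12

12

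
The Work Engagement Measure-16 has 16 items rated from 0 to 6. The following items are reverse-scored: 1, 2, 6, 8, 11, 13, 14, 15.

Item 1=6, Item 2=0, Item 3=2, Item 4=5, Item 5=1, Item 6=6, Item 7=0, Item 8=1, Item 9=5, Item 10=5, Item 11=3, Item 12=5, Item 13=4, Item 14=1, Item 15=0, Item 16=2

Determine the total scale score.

Reverse-scored items use 6 − raw:
  item 1: 6 − 6 = 0
  item 2: 6 − 0 = 6
  item 6: 6 − 6 = 0
  item 8: 6 − 1 = 5
  item 11: 6 − 3 = 3
  item 13: 6 − 4 = 2
  item 14: 6 − 1 = 5
  item 15: 6 − 0 = 6
Scored responses: 0, 6, 2, 5, 1, 0, 0, 5, 5, 5, 3, 5, 2, 5, 6, 2
Total = 0 + 6 + 2 + 5 + 1 + 0 + 0 + 5 + 5 + 5 + 3 + 5 + 2 + 5 + 6 + 2 = 52

52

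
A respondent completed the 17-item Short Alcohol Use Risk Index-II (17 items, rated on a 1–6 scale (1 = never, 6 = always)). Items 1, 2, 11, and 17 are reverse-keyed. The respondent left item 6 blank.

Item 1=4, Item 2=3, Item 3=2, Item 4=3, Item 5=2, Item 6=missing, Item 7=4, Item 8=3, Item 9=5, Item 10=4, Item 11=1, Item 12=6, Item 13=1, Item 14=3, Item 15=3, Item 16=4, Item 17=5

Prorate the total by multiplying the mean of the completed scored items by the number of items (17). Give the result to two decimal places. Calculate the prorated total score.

58.44

Reverse-coded (reversed = (1+6) − raw = 7 − raw):
  item 1: 7 − 4 = 3
  item 2: 7 − 3 = 4
  item 11: 7 − 1 = 6
  item 17: 7 − 5 = 2
Completed scored items (16 of 17): 3, 4, 2, 3, 2, 4, 3, 5, 4, 6, 6, 1, 3, 3, 4, 2; sum = 55.
Person mean = 55 / 16 ≈ 3.4375
Prorated total = (55 / 16) × 17 = 58.44 (to 2 dp)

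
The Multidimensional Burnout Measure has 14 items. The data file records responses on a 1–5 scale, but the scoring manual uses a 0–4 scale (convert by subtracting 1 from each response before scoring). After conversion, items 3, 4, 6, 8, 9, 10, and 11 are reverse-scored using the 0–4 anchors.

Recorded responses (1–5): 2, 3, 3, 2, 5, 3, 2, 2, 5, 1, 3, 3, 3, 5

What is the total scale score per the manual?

32

Convert to 0–4: 1, 2, 2, 1, 4, 2, 1, 1, 4, 0, 2, 2, 2, 4
Reverse-coded (on a 0–4 scale, reversed = 4 − raw):
  item 3: 4 − 2 = 2
  item 4: 4 − 1 = 3
  item 6: 4 − 2 = 2
  item 8: 4 − 1 = 3
  item 9: 4 − 4 = 0
  item 10: 4 − 0 = 4
  item 11: 4 − 2 = 2
Scored: 1, 2, 2, 3, 4, 2, 1, 3, 0, 4, 2, 2, 2, 4
Total = 32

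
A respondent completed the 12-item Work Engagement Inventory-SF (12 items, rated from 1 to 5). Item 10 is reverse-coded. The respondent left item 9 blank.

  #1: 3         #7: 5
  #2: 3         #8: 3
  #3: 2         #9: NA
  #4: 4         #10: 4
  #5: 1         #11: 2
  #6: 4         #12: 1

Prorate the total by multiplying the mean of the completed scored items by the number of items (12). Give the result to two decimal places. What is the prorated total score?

Reverse-coded (reversed = (1+5) − raw = 6 − raw):
  item 10: 6 − 4 = 2
Completed scored items (11 of 12): 3, 3, 2, 4, 1, 4, 5, 3, 2, 2, 1; sum = 30.
Person mean = 30 / 11 ≈ 2.7273
Prorated total = (30 / 11) × 12 = 32.73 (to 2 dp)

32.73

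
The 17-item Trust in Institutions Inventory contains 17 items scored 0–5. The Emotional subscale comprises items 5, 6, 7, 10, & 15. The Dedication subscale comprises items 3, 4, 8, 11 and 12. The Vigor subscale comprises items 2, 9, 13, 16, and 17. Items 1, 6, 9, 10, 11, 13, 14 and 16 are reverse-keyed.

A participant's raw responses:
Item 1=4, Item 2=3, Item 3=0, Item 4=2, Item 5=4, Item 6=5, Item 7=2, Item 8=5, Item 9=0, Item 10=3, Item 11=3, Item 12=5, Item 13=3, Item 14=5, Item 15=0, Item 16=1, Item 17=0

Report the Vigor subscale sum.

Vigor items: 2, 9, 13, 16, 17.
Of these, items 9, 13, and 16 are reverse-keyed; reverse-coded value = 5 − response.
  item 2: 3
  item 9: 5 − 0 = 5
  item 13: 5 − 3 = 2
  item 16: 5 − 1 = 4
  item 17: 0
Sum = 3 + 5 + 2 + 4 + 0 = 14

14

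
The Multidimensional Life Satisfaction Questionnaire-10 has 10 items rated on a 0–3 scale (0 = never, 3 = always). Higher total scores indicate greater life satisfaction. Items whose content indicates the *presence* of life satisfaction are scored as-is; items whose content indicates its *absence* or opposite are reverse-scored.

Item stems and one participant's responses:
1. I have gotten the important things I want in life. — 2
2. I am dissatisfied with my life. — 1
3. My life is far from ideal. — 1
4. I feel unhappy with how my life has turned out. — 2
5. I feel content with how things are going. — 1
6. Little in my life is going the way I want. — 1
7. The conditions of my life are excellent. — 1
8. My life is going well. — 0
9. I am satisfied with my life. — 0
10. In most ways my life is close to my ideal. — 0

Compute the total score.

11

Items 2, 3, 4, 6 describe the absence/opposite of life satisfaction → reverse-score.
reverse-coded value = 3 − response.
  item 1: 2
  item 2: 3 − 1 = 2
  item 3: 3 − 1 = 2
  item 4: 3 − 2 = 1
  item 5: 1
  item 6: 3 − 1 = 2
  item 7: 1
  item 8: 0
  item 9: 0
  item 10: 0
Total = 2 + 2 + 2 + 1 + 1 + 2 + 1 + 0 + 0 + 0 = 11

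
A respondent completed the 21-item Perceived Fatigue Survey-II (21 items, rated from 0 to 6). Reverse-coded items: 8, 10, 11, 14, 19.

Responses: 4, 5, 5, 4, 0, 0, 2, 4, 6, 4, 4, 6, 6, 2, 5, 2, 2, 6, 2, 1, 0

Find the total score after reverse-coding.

Apply reverse scoring (on a 0–6 scale, reversed = 6 − raw):
  item 8: 6 − 4 = 2
  item 10: 6 − 4 = 2
  item 11: 6 − 4 = 2
  item 14: 6 − 2 = 4
  item 19: 6 − 2 = 4
Scored responses: 4, 5, 5, 4, 0, 0, 2, 2, 6, 2, 2, 6, 6, 4, 5, 2, 2, 6, 4, 1, 0
Total = 4 + 5 + 5 + 4 + 0 + 0 + 2 + 2 + 6 + 2 + 2 + 6 + 6 + 4 + 5 + 2 + 2 + 6 + 4 + 1 + 0 = 68

68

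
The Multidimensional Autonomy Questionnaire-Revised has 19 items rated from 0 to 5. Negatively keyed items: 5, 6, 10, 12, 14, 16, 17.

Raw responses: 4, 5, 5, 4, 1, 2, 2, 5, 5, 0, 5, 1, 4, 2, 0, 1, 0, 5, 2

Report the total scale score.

74

Negatively keyed items use 5 − raw:
  item 5: 5 − 1 = 4
  item 6: 5 − 2 = 3
  item 10: 5 − 0 = 5
  item 12: 5 − 1 = 4
  item 14: 5 − 2 = 3
  item 16: 5 − 1 = 4
  item 17: 5 − 0 = 5
Scored responses: 4, 5, 5, 4, 4, 3, 2, 5, 5, 5, 5, 4, 4, 3, 0, 4, 5, 5, 2
Total = 4 + 5 + 5 + 4 + 4 + 3 + 2 + 5 + 5 + 5 + 5 + 4 + 4 + 3 + 0 + 4 + 5 + 5 + 2 = 74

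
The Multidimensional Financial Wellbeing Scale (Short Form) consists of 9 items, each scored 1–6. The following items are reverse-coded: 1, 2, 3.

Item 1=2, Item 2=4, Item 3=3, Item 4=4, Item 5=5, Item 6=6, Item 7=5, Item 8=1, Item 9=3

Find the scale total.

Reverse-coded items use 7 − raw:
  item 1: 7 − 2 = 5
  item 2: 7 − 4 = 3
  item 3: 7 − 3 = 4
Scored responses: 5, 3, 4, 4, 5, 6, 5, 1, 3
Total = 5 + 3 + 4 + 4 + 5 + 6 + 5 + 1 + 3 = 36

36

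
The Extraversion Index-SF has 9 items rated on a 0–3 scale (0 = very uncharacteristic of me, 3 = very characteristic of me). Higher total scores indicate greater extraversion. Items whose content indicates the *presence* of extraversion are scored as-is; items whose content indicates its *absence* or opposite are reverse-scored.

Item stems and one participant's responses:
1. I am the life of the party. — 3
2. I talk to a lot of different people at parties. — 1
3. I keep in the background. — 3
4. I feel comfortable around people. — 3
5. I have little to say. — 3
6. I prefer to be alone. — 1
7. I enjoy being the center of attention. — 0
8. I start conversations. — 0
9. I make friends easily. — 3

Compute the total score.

12

Items 3, 5, 6 describe the absence/opposite of extraversion → reverse-score.
reversed = (0+3) − raw = 3 − raw.
  item 1: 3
  item 2: 1
  item 3: 3 − 3 = 0
  item 4: 3
  item 5: 3 − 3 = 0
  item 6: 3 − 1 = 2
  item 7: 0
  item 8: 0
  item 9: 3
Total = 3 + 1 + 0 + 3 + 0 + 2 + 0 + 0 + 3 = 12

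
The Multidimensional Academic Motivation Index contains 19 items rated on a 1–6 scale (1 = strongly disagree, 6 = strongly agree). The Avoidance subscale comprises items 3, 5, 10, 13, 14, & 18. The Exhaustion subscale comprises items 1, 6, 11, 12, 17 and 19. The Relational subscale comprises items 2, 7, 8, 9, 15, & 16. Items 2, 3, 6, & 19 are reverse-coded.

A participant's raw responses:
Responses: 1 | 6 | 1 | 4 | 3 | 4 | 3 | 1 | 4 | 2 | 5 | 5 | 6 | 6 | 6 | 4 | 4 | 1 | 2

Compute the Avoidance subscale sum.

Avoidance items: 3, 5, 10, 13, 14, 18.
Of these, item 3 is reverse-coded; reversed = (1+6) − raw = 7 − raw.
  item 3: 7 − 1 = 6
  item 5: 3
  item 10: 2
  item 13: 6
  item 14: 6
  item 18: 1
Sum = 6 + 3 + 2 + 6 + 6 + 1 = 24

24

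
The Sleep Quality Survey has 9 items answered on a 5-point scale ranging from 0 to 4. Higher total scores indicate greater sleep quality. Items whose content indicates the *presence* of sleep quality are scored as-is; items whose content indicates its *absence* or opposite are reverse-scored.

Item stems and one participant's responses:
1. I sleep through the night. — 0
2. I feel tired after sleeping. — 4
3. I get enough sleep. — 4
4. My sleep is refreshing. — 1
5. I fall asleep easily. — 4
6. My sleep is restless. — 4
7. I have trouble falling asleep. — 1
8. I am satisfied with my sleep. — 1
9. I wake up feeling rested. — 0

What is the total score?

13

Items 2, 6, 7 describe the absence/opposite of sleep quality → reverse-score.
reverse-coded value = 4 − response.
  item 1: 0
  item 2: 4 − 4 = 0
  item 3: 4
  item 4: 1
  item 5: 4
  item 6: 4 − 4 = 0
  item 7: 4 − 1 = 3
  item 8: 1
  item 9: 0
Total = 0 + 0 + 4 + 1 + 4 + 0 + 3 + 1 + 0 = 13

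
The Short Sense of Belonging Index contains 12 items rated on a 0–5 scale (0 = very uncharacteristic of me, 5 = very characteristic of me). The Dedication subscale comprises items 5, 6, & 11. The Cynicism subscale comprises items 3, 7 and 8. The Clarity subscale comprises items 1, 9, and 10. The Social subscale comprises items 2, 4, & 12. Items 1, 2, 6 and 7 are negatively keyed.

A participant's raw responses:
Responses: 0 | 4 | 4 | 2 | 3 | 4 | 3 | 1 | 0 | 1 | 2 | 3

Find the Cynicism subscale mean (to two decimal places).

Cynicism items: 3, 7, 8.
Of these, item 7 is negatively keyed; reversed = (0+5) − raw = 5 − raw.
  item 3: 4
  item 7: 5 − 3 = 2
  item 8: 1
Sum = 4 + 2 + 1 = 7
Mean = 7 / 3 = 2.33

2.33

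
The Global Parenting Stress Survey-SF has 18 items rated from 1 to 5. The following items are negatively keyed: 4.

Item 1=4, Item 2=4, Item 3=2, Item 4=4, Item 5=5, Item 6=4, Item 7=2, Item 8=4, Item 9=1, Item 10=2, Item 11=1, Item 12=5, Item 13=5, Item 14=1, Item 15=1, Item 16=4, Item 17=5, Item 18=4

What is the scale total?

56

Negatively keyed items use 6 − raw:
  item 4: 6 − 4 = 2
Scored items: 4, 4, 2, 2, 5, 4, 2, 4, 1, 2, 1, 5, 5, 1, 1, 4, 5, 4
Total = 4 + 4 + 2 + 2 + 5 + 4 + 2 + 4 + 1 + 2 + 1 + 5 + 5 + 1 + 1 + 4 + 5 + 4 = 56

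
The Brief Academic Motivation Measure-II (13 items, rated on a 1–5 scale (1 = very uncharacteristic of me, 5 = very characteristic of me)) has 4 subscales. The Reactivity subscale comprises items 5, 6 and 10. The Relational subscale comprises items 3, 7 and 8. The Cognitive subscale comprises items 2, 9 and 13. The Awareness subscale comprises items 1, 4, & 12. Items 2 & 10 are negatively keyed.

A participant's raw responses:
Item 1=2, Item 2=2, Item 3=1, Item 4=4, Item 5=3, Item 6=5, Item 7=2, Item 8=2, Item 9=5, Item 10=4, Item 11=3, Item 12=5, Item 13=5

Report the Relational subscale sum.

5

Relational items: 3, 7, 8.
  item 3: 1
  item 7: 2
  item 8: 2
Sum = 1 + 2 + 2 = 5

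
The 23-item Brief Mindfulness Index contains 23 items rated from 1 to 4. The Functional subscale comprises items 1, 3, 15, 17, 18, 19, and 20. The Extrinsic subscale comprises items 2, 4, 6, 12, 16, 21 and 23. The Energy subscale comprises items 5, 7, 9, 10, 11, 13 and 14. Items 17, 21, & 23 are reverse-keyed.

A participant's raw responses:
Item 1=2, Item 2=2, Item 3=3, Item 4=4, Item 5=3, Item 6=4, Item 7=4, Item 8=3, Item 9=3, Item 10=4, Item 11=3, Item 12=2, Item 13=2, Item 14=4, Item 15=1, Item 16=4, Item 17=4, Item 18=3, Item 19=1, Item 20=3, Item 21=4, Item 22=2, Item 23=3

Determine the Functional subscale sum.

Functional items: 1, 3, 15, 17, 18, 19, 20.
Of these, item 17 is reverse-keyed; on a 1–4 scale, reversed = 5 − raw.
  item 1: 2
  item 3: 3
  item 15: 1
  item 17: 5 − 4 = 1
  item 18: 3
  item 19: 1
  item 20: 3
Sum = 2 + 3 + 1 + 1 + 3 + 1 + 3 = 14

14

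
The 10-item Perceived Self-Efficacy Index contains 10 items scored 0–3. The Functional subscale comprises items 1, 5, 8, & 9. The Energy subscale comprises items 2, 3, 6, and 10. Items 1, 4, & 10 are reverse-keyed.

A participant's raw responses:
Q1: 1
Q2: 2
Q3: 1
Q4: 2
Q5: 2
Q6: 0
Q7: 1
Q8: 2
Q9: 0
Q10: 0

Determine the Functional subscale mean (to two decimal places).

Functional items: 1, 5, 8, 9.
Of these, item 1 is reverse-keyed; reverse-coded value = 3 − response.
  item 1: 3 − 1 = 2
  item 5: 2
  item 8: 2
  item 9: 0
Sum = 2 + 2 + 2 + 0 = 6
Mean = 6 / 4 = 1.50

1.50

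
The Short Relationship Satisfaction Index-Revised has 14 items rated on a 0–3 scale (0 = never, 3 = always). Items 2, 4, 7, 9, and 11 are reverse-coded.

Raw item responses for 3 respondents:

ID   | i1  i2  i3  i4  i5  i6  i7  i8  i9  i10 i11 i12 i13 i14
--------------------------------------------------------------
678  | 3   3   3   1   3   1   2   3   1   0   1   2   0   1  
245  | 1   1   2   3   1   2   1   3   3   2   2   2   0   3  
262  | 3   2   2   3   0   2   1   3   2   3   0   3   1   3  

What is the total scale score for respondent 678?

23

Respondent 678 raw: 3, 3, 3, 1, 3, 1, 2, 3, 1, 0, 1, 2, 0, 1.
Reverse-coded (reversed = (0+3) − raw = 3 − raw):
  item 1: 3
  item 2: 3 − 3 = 0
  item 3: 3
  item 4: 3 − 1 = 2
  item 5: 3
  item 6: 1
  item 7: 3 − 2 = 1
  item 8: 3
  item 9: 3 − 1 = 2
  item 10: 0
  item 11: 3 − 1 = 2
  item 12: 2
  item 13: 0
  item 14: 1
Sum = 3 + 0 + 3 + 2 + 3 + 1 + 1 + 3 + 2 + 0 + 2 + 2 + 0 + 1 = 23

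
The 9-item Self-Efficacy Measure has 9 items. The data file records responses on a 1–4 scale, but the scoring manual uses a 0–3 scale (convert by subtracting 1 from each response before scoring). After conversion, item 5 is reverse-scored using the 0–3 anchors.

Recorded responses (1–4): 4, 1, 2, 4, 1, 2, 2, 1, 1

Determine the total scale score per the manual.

Convert to 0–3: 3, 0, 1, 3, 0, 1, 1, 0, 0
Reverse-coded (on a 0–3 scale, reversed = 3 − raw):
  item 5: 3 − 0 = 3
Scored: 3, 0, 1, 3, 3, 1, 1, 0, 0
Total = 12

12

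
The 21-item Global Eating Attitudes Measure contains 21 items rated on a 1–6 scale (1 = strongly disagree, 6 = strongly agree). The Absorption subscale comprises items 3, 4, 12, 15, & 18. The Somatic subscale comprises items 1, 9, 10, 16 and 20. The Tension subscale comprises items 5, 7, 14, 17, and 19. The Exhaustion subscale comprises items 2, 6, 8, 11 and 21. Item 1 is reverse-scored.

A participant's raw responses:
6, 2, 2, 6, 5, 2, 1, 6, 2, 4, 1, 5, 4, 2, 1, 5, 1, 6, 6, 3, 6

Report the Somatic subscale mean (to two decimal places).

Somatic items: 1, 9, 10, 16, 20.
Of these, item 1 is reverse-scored; on a 1–6 scale, reversed = 7 − raw.
  item 1: 7 − 6 = 1
  item 9: 2
  item 10: 4
  item 16: 5
  item 20: 3
Sum = 1 + 2 + 4 + 5 + 3 = 15
Mean = 15 / 5 = 3.00

3.00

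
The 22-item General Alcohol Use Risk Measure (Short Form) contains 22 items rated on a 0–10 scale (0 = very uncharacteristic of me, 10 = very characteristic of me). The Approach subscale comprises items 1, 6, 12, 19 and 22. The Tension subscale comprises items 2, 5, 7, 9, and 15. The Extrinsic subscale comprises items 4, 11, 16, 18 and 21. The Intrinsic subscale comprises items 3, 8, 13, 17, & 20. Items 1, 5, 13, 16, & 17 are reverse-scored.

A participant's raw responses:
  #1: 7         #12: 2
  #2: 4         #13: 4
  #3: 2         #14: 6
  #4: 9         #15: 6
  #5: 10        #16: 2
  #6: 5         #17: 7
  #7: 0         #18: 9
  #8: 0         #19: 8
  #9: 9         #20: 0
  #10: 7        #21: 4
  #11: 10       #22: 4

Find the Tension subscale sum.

Tension items: 2, 5, 7, 9, 15.
Of these, item 5 is reverse-scored; on a 0–10 scale, reversed = 10 − raw.
  item 2: 4
  item 5: 10 − 10 = 0
  item 7: 0
  item 9: 9
  item 15: 6
Sum = 4 + 0 + 0 + 9 + 6 = 19

19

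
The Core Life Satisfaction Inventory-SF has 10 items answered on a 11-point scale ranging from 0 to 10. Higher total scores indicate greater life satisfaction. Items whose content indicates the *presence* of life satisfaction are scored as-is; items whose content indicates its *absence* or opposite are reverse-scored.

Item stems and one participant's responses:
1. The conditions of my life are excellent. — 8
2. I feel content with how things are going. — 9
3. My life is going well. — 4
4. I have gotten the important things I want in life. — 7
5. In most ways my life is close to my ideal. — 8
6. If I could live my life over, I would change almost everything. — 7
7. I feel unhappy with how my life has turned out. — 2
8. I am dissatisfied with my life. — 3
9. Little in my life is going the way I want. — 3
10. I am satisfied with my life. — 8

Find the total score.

69

Items 6, 7, 8, 9 describe the absence/opposite of life satisfaction → reverse-score.
on a 0–10 scale, reversed = 10 − raw.
  item 1: 8
  item 2: 9
  item 3: 4
  item 4: 7
  item 5: 8
  item 6: 10 − 7 = 3
  item 7: 10 − 2 = 8
  item 8: 10 − 3 = 7
  item 9: 10 − 3 = 7
  item 10: 8
Total = 8 + 9 + 4 + 7 + 8 + 3 + 8 + 7 + 7 + 8 = 69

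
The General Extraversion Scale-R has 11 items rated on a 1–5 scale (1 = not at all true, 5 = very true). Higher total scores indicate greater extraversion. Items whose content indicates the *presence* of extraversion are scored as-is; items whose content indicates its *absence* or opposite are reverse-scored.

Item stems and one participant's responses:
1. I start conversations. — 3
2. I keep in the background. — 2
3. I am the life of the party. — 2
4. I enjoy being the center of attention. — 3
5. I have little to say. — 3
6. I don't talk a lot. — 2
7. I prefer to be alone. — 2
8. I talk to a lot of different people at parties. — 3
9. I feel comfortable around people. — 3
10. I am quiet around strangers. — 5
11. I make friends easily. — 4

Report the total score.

34

Items 2, 5, 6, 7, 10 describe the absence/opposite of extraversion → reverse-score.
reverse-coded value = 6 − response.
  item 1: 3
  item 2: 6 − 2 = 4
  item 3: 2
  item 4: 3
  item 5: 6 − 3 = 3
  item 6: 6 − 2 = 4
  item 7: 6 − 2 = 4
  item 8: 3
  item 9: 3
  item 10: 6 − 5 = 1
  item 11: 4
Total = 3 + 4 + 2 + 3 + 3 + 4 + 4 + 3 + 3 + 1 + 4 = 34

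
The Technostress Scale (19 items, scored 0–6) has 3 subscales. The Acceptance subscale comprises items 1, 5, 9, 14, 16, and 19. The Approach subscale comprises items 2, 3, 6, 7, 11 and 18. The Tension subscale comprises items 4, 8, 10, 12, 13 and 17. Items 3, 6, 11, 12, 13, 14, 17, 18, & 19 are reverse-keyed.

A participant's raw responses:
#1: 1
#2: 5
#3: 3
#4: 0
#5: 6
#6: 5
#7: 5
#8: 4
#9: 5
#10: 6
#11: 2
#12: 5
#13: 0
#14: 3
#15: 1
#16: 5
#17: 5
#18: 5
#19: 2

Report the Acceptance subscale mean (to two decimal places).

Acceptance items: 1, 5, 9, 14, 16, 19.
Of these, items 14 and 19 are reverse-keyed; reverse-coded value = 6 − response.
  item 1: 1
  item 5: 6
  item 9: 5
  item 14: 6 − 3 = 3
  item 16: 5
  item 19: 6 − 2 = 4
Sum = 1 + 6 + 5 + 3 + 5 + 4 = 24
Mean = 24 / 6 = 4.00

4.00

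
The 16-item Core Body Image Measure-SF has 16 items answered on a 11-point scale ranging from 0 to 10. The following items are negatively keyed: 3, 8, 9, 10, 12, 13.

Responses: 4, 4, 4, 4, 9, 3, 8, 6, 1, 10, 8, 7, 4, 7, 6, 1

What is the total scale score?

82

Raw sum = 86. Negatively keyed items: 3, 8, 9, 10, 12, 13; their raw sum = 32.
Each reversal replaces raw with 10 − raw, changing the total by 10 − 2·raw per item.
Total = 86 + 6·10 − 2·32 = 86 + 60 − 64 = 82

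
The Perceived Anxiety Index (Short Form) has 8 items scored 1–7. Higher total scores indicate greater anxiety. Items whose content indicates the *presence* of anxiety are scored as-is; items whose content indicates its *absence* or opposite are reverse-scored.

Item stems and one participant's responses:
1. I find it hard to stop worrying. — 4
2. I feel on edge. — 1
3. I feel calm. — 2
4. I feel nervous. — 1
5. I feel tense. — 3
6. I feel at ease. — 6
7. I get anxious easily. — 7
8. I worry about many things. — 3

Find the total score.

Items 3, 6 describe the absence/opposite of anxiety → reverse-score.
reverse-coded value = 8 − response.
  item 1: 4
  item 2: 1
  item 3: 8 − 2 = 6
  item 4: 1
  item 5: 3
  item 6: 8 − 6 = 2
  item 7: 7
  item 8: 3
Total = 4 + 1 + 6 + 1 + 3 + 2 + 7 + 3 = 27

27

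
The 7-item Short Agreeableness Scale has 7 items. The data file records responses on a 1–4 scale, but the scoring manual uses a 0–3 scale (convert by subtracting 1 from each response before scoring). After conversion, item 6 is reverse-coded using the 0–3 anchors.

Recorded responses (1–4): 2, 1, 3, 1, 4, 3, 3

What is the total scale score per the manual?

9

Convert to 0–3: 1, 0, 2, 0, 3, 2, 2
Reverse-coded (reversed = (0+3) − raw = 3 − raw):
  item 6: 3 − 2 = 1
Scored: 1, 0, 2, 0, 3, 1, 2
Total = 9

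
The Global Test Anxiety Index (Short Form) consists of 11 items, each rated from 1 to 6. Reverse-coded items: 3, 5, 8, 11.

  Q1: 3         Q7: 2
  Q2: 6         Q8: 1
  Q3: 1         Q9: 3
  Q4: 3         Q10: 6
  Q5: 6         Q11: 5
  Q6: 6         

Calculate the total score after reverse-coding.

Raw sum = 42. Reverse-coded items: 3, 5, 8, 11; their raw sum = 13.
Each reversal replaces raw with 7 − raw, changing the total by 7 − 2·raw per item.
Total = 42 + 4·7 − 2·13 = 42 + 28 − 26 = 44

44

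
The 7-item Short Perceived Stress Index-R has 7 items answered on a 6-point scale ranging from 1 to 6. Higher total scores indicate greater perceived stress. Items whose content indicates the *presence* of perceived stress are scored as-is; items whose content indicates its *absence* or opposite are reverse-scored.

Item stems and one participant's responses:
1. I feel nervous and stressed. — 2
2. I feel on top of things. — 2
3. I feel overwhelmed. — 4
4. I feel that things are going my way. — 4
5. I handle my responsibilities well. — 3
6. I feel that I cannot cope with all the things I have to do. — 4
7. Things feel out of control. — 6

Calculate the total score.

Items 2, 4, 5 describe the absence/opposite of perceived stress → reverse-score.
on a 1–6 scale, reversed = 7 − raw.
  item 1: 2
  item 2: 7 − 2 = 5
  item 3: 4
  item 4: 7 − 4 = 3
  item 5: 7 − 3 = 4
  item 6: 4
  item 7: 6
Total = 2 + 5 + 4 + 3 + 4 + 4 + 6 = 28

28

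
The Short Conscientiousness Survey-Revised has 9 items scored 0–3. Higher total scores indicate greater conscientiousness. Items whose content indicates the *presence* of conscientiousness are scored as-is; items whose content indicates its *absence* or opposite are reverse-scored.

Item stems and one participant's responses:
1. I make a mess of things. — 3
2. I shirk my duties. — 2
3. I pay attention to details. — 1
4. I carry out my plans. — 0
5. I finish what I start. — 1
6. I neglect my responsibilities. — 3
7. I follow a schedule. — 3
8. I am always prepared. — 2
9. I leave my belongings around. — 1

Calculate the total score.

Items 1, 2, 6, 9 describe the absence/opposite of conscientiousness → reverse-score.
reversed = (0+3) − raw = 3 − raw.
  item 1: 3 − 3 = 0
  item 2: 3 − 2 = 1
  item 3: 1
  item 4: 0
  item 5: 1
  item 6: 3 − 3 = 0
  item 7: 3
  item 8: 2
  item 9: 3 − 1 = 2
Total = 0 + 1 + 1 + 0 + 1 + 0 + 3 + 2 + 2 = 10

10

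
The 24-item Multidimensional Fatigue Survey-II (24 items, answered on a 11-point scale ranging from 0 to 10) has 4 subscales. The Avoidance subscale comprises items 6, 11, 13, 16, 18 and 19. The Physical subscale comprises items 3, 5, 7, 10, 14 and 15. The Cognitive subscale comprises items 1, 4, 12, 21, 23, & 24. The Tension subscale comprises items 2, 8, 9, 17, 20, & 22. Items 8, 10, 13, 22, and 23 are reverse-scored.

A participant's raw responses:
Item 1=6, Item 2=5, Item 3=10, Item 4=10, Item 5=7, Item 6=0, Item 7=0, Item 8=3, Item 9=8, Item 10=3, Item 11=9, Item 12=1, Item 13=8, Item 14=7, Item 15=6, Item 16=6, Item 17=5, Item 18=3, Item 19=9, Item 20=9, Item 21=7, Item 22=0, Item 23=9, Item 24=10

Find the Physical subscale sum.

37

Physical items: 3, 5, 7, 10, 14, 15.
Of these, item 10 is reverse-scored; reversed = (0+10) − raw = 10 − raw.
  item 3: 10
  item 5: 7
  item 7: 0
  item 10: 10 − 3 = 7
  item 14: 7
  item 15: 6
Sum = 10 + 7 + 0 + 7 + 7 + 6 = 37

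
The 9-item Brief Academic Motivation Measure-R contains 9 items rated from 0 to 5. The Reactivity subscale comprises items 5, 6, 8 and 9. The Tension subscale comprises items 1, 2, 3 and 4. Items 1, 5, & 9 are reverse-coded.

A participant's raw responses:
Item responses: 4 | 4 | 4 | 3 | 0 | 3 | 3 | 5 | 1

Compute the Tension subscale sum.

12

Tension items: 1, 2, 3, 4.
Of these, item 1 is reverse-coded; on a 0–5 scale, reversed = 5 − raw.
  item 1: 5 − 4 = 1
  item 2: 4
  item 3: 4
  item 4: 3
Sum = 1 + 4 + 4 + 3 = 12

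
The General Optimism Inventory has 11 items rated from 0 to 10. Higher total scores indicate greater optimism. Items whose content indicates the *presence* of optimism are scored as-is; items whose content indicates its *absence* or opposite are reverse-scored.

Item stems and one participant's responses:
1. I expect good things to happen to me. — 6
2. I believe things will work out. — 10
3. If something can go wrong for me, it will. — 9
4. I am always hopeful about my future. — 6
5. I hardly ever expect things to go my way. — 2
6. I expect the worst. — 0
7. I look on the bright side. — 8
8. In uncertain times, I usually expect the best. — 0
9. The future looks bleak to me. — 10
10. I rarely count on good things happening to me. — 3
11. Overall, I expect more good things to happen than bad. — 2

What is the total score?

58

Items 3, 5, 6, 9, 10 describe the absence/opposite of optimism → reverse-score.
reversed = (0+10) − raw = 10 − raw.
  item 1: 6
  item 2: 10
  item 3: 10 − 9 = 1
  item 4: 6
  item 5: 10 − 2 = 8
  item 6: 10 − 0 = 10
  item 7: 8
  item 8: 0
  item 9: 10 − 10 = 0
  item 10: 10 − 3 = 7
  item 11: 2
Total = 6 + 10 + 1 + 6 + 8 + 10 + 8 + 0 + 0 + 7 + 2 = 58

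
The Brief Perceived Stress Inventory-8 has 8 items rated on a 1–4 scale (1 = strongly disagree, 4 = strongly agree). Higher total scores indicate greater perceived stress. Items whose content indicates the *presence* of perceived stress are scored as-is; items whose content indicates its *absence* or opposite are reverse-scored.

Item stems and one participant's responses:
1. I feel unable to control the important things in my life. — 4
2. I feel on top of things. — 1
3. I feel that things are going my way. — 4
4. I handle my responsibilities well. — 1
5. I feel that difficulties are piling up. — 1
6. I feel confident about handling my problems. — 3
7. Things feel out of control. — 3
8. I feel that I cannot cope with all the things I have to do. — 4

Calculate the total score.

Items 2, 3, 4, 6 describe the absence/opposite of perceived stress → reverse-score.
reverse-coded value = 5 − response.
  item 1: 4
  item 2: 5 − 1 = 4
  item 3: 5 − 4 = 1
  item 4: 5 − 1 = 4
  item 5: 1
  item 6: 5 − 3 = 2
  item 7: 3
  item 8: 4
Total = 4 + 4 + 1 + 4 + 1 + 2 + 3 + 4 = 23

23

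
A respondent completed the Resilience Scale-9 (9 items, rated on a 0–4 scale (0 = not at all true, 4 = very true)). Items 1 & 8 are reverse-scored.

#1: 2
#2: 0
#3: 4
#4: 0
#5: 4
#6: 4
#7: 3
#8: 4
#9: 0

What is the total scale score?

Raw sum = 21. Reverse-scored items: 1, 8; their raw sum = 6.
Each reversal replaces raw with 4 − raw, changing the total by 4 − 2·raw per item.
Total = 21 + 2·4 − 2·6 = 21 + 8 − 12 = 17

17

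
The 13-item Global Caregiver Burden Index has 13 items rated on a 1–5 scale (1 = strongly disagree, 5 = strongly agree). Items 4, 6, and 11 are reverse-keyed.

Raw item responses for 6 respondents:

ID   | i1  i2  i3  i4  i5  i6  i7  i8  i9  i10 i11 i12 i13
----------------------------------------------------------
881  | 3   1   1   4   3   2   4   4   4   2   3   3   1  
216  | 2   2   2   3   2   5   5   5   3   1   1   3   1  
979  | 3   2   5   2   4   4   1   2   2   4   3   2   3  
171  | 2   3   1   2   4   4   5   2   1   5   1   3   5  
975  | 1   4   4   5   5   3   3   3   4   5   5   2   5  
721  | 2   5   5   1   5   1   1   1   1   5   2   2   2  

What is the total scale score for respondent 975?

Respondent 975 raw: 1, 4, 4, 5, 5, 3, 3, 3, 4, 5, 5, 2, 5.
Reverse-coded (on a 1–5 scale, reversed = 6 − raw):
  item 1: 1
  item 2: 4
  item 3: 4
  item 4: 6 − 5 = 1
  item 5: 5
  item 6: 6 − 3 = 3
  item 7: 3
  item 8: 3
  item 9: 4
  item 10: 5
  item 11: 6 − 5 = 1
  item 12: 2
  item 13: 5
Sum = 1 + 4 + 4 + 1 + 5 + 3 + 3 + 3 + 4 + 5 + 1 + 2 + 5 = 41

41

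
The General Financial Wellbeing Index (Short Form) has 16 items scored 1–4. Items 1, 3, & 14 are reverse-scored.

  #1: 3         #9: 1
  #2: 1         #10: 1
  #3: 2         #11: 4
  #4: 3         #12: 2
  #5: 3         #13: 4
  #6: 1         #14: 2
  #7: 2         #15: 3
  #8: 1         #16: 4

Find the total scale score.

Raw sum = 37. Reverse-scored items: 1, 3, 14; their raw sum = 7.
Each reversal replaces raw with 5 − raw, changing the total by 5 − 2·raw per item.
Total = 37 + 3·5 − 2·7 = 37 + 15 − 14 = 38

38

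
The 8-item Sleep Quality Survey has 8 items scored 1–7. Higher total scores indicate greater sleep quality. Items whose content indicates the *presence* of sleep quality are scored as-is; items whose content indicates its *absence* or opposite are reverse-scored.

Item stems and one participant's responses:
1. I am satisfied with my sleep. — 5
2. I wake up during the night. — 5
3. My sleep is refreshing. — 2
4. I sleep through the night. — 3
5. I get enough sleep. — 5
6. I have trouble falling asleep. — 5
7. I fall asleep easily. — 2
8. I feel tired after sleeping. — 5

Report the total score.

Items 2, 6, 8 describe the absence/opposite of sleep quality → reverse-score.
on a 1–7 scale, reversed = 8 − raw.
  item 1: 5
  item 2: 8 − 5 = 3
  item 3: 2
  item 4: 3
  item 5: 5
  item 6: 8 − 5 = 3
  item 7: 2
  item 8: 8 − 5 = 3
Total = 5 + 3 + 2 + 3 + 5 + 3 + 2 + 3 = 26

26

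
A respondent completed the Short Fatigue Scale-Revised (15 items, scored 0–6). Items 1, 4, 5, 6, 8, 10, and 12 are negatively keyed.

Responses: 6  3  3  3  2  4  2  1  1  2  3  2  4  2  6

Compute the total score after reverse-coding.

Reverse-coded items (reverse-coded value = 6 − response):
  item 1: 6 − 6 = 0
  item 4: 6 − 3 = 3
  item 5: 6 − 2 = 4
  item 6: 6 − 4 = 2
  item 8: 6 − 1 = 5
  item 10: 6 − 2 = 4
  item 12: 6 − 2 = 4
After reverse-coding: 0, 3, 3, 3, 4, 2, 2, 5, 1, 4, 3, 4, 4, 2, 6
Total = 0 + 3 + 3 + 3 + 4 + 2 + 2 + 5 + 1 + 4 + 3 + 4 + 4 + 2 + 6 = 46

46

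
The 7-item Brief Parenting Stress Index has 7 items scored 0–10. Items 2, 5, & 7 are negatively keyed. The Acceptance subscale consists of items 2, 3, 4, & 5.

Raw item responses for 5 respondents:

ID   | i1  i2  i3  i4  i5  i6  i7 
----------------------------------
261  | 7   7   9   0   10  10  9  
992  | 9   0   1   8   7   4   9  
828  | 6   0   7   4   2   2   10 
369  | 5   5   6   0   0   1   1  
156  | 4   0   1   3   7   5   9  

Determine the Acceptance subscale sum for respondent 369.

21

Respondent 369 raw: 5, 5, 6, 0, 0, 1, 1.
Acceptance items: 2, 3, 4, 5.
Reverse-coded (reverse-coded value = 10 − response):
  item 2: 10 − 5 = 5
  item 3: 6
  item 4: 0
  item 5: 10 − 0 = 10
Sum = 5 + 6 + 0 + 10 = 21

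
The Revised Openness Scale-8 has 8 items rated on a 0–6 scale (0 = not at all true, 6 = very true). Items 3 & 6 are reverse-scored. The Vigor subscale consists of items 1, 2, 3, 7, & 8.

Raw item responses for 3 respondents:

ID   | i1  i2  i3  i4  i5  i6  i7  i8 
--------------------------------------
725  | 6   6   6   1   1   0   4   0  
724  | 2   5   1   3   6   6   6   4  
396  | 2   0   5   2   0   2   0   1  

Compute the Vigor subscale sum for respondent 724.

Respondent 724 raw: 2, 5, 1, 3, 6, 6, 6, 4.
Vigor items: 1, 2, 3, 7, 8.
Reverse-coded (on a 0–6 scale, reversed = 6 − raw):
  item 1: 2
  item 2: 5
  item 3: 6 − 1 = 5
  item 7: 6
  item 8: 4
Sum = 2 + 5 + 5 + 6 + 4 = 22

22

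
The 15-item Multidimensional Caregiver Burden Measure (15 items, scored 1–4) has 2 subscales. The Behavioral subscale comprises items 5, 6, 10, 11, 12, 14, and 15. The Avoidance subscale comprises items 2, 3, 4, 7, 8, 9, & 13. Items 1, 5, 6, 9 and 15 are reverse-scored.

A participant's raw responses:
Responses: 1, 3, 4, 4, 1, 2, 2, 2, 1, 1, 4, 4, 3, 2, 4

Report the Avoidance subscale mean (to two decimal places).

3.14

Avoidance items: 2, 3, 4, 7, 8, 9, 13.
Of these, item 9 is reverse-scored; on a 1–4 scale, reversed = 5 − raw.
  item 2: 3
  item 3: 4
  item 4: 4
  item 7: 2
  item 8: 2
  item 9: 5 − 1 = 4
  item 13: 3
Sum = 3 + 4 + 4 + 2 + 2 + 4 + 3 = 22
Mean = 22 / 7 = 3.14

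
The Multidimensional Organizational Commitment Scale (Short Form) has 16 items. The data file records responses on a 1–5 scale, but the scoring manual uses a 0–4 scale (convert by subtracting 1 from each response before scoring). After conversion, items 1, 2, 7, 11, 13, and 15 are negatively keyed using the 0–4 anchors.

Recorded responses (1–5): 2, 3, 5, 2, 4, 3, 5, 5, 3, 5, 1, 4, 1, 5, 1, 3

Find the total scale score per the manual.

46

Convert to 0–4: 1, 2, 4, 1, 3, 2, 4, 4, 2, 4, 0, 3, 0, 4, 0, 2
Reverse-coded (reversed = (0+4) − raw = 4 − raw):
  item 1: 4 − 1 = 3
  item 2: 4 − 2 = 2
  item 7: 4 − 4 = 0
  item 11: 4 − 0 = 4
  item 13: 4 − 0 = 4
  item 15: 4 − 0 = 4
Scored: 3, 2, 4, 1, 3, 2, 0, 4, 2, 4, 4, 3, 4, 4, 4, 2
Total = 46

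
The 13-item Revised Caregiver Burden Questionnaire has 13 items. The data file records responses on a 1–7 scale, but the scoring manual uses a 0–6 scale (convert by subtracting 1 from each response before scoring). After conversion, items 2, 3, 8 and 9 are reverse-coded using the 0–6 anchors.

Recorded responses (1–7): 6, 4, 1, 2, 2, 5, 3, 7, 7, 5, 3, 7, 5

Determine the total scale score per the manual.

38

Convert to 0–6: 5, 3, 0, 1, 1, 4, 2, 6, 6, 4, 2, 6, 4
Reverse-coded (reversed = (0+6) − raw = 6 − raw):
  item 2: 6 − 3 = 3
  item 3: 6 − 0 = 6
  item 8: 6 − 6 = 0
  item 9: 6 − 6 = 0
Scored: 5, 3, 6, 1, 1, 4, 2, 0, 0, 4, 2, 6, 4
Total = 38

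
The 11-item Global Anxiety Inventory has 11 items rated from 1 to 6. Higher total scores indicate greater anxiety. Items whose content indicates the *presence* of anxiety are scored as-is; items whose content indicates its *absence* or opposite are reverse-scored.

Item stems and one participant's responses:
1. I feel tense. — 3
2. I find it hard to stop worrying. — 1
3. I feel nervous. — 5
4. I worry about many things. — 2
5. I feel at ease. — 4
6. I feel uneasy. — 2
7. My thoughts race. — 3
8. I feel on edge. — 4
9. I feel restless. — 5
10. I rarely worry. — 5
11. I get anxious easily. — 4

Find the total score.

34

Items 5, 10 describe the absence/opposite of anxiety → reverse-score.
reversed = (1+6) − raw = 7 − raw.
  item 1: 3
  item 2: 1
  item 3: 5
  item 4: 2
  item 5: 7 − 4 = 3
  item 6: 2
  item 7: 3
  item 8: 4
  item 9: 5
  item 10: 7 − 5 = 2
  item 11: 4
Total = 3 + 1 + 5 + 2 + 3 + 2 + 3 + 4 + 5 + 2 + 4 = 34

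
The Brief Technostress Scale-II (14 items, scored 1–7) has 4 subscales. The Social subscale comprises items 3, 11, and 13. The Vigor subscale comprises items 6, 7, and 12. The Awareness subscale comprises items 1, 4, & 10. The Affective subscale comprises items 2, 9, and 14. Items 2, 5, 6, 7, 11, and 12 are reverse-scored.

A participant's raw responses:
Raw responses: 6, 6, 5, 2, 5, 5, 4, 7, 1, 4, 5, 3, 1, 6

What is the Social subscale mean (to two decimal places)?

3.00

Social items: 3, 11, 13.
Of these, item 11 is reverse-scored; reverse-coded value = 8 − response.
  item 3: 5
  item 11: 8 − 5 = 3
  item 13: 1
Sum = 5 + 3 + 1 = 9
Mean = 9 / 3 = 3.00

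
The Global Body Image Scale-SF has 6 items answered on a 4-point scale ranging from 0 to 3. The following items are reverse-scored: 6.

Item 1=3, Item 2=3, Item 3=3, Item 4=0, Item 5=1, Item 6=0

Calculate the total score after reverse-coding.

Raw sum = 10. Reverse-scored items: 6; their raw sum = 0.
Each reversal replaces raw with 3 − raw, changing the total by 3 − 2·raw per item.
Total = 10 + 1·3 − 2·0 = 10 + 3 − 0 = 13

13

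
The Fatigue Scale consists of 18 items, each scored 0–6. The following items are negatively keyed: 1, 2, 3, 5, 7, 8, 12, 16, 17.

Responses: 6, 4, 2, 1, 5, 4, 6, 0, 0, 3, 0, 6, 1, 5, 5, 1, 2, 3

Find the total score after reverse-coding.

Reverse-coded items (on a 0–6 scale, reversed = 6 − raw):
  item 1: 6 − 6 = 0
  item 2: 6 − 4 = 2
  item 3: 6 − 2 = 4
  item 5: 6 − 5 = 1
  item 7: 6 − 6 = 0
  item 8: 6 − 0 = 6
  item 12: 6 − 6 = 0
  item 16: 6 − 1 = 5
  item 17: 6 − 2 = 4
After reverse-coding: 0, 2, 4, 1, 1, 4, 0, 6, 0, 3, 0, 0, 1, 5, 5, 5, 4, 3
Total = 0 + 2 + 4 + 1 + 1 + 4 + 0 + 6 + 0 + 3 + 0 + 0 + 1 + 5 + 5 + 5 + 4 + 3 = 44

44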